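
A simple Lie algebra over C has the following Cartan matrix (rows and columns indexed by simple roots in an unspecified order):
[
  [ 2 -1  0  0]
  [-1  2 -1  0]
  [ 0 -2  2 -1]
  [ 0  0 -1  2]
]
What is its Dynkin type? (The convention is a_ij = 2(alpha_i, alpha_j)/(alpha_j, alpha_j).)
F_4

The matrix has rank 4 with 2's on the diagonal. Reading the off-diagonal entries as Dynkin edges (a single edge where a_ij = a_ji = -1; a double or triple edge where a_ij * a_ji = 2 or 3), the diagram is a chain of 4 nodes with a double edge between the middle two (F_4). One simple-root ordering that puts it in standard form is (alpha_4, alpha_3, alpha_2, alpha_1). So the algebra is type F_4.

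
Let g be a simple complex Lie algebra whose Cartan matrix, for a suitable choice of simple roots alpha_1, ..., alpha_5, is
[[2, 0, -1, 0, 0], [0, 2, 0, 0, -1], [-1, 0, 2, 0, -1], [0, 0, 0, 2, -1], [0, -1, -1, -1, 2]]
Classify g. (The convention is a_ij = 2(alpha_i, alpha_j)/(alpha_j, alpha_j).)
D_5

The matrix has rank 5 with 2's on the diagonal. Reading the off-diagonal entries as Dynkin edges (a single edge where a_ij = a_ji = -1; a double or triple edge where a_ij * a_ji = 2 or 3), the diagram is a chain of 3 nodes with a fork of two nodes at one end (D_5). One simple-root ordering that puts it in standard form is (alpha_1, alpha_3, alpha_5, alpha_4, alpha_2). So the algebra is type D_5, i.e. so(10).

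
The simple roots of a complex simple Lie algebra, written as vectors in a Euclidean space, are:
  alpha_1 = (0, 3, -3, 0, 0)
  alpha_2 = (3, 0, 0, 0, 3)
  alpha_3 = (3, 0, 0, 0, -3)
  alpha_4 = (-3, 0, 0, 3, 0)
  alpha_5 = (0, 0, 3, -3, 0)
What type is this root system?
Compute the Cartan integers a_ij = 2(alpha_i, alpha_j)/(alpha_j, alpha_j); the resulting 5x5 Cartan matrix is
[[2, 0, 0, 0, -1], [0, 2, 0, -1, 0], [0, 0, 2, -1, 0], [0, -1, -1, 2, -1], [-1, 0, 0, -1, 2]].
All simple roots have the same length, so the diagram is simply laced. The associated Dynkin diagram is a chain of 3 nodes with a fork of two nodes at one end (D_5), so the type is D_5 (the algebra so(10)).

type D_5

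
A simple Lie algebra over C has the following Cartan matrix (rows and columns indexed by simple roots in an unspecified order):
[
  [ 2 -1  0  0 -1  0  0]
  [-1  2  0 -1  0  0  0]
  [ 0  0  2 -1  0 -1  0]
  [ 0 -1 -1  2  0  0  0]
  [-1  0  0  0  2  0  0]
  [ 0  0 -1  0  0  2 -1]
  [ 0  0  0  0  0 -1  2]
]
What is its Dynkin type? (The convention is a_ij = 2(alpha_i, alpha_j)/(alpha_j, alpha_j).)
The matrix has rank 7 with 2's on the diagonal. Reading the off-diagonal entries as Dynkin edges (a single edge where a_ij = a_ji = -1; a double or triple edge where a_ij * a_ji = 2 or 3), the diagram is a chain of 7 nodes with single edges (A_7). One simple-root ordering that puts it in standard form is (alpha_7, alpha_6, alpha_3, alpha_4, alpha_2, alpha_1, alpha_5). So the algebra is type A_7, i.e. sl(8).

A_7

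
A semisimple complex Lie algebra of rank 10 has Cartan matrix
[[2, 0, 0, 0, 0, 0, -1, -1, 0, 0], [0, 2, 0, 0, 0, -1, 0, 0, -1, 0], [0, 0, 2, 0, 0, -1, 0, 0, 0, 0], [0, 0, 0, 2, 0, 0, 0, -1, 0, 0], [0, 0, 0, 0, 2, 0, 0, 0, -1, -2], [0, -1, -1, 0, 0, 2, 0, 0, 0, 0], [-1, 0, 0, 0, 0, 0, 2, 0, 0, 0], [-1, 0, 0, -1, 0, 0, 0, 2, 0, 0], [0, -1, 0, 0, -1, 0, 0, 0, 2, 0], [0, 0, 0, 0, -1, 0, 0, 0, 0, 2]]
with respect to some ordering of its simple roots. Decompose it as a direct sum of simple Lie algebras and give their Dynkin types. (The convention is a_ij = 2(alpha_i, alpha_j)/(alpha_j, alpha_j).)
The diagram associated to this matrix has two connected components: the simple roots {alpha_1, alpha_4, alpha_7, alpha_8} form a chain of 4 nodes with single edges (A_4), and {alpha_2, alpha_3, alpha_5, alpha_6, alpha_9, alpha_10} form a chain of 6 nodes with a double edge at one end; the terminal node there is the unique short simple root (B_6). A semisimple Lie algebra decomposes uniquely as the direct sum of simple ideals, one per connected component of its Dynkin diagram, so g ≅ A_4 ⊕ B_6 (dimension 24 + 78 = 102).

A_4 (sl(5)) ⊕ B_6 (so(13))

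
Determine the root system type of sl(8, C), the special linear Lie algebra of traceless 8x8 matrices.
type A_7

This is sl(8), which has dimension 8^2 - 1 = 63 and rank 8 - 1 = 7 (a Cartan subalgebra is the diagonal traceless matrices). In the classification of classical Lie algebras, the special linear algebra sl(n+1) has type A_n; here n = 7, so the Dynkin diagram is a chain of 7 nodes with single edges (A_7). Hence the type is A_7.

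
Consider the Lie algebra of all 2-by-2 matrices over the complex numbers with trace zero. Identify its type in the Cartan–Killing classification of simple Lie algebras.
A_1 (sl(2))

This is sl(2), which has dimension 2^2 - 1 = 3 and rank 2 - 1 = 1 (a Cartan subalgebra is the diagonal traceless matrices). In the classification of classical Lie algebras, the special linear algebra sl(n+1) has type A_n; here n = 1, so the Dynkin diagram is a chain of 1 nodes with single edges (A_1). Hence the type is A_1.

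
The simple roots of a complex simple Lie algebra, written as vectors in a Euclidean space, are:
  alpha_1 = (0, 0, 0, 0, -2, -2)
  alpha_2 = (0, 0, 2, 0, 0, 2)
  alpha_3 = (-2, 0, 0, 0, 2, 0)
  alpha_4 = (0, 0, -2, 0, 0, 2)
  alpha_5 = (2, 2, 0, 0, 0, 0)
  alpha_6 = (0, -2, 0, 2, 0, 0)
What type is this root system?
D6

Compute the Cartan integers a_ij = 2(alpha_i, alpha_j)/(alpha_j, alpha_j); the resulting 6x6 Cartan matrix is
[[2, -1, -1, -1, 0, 0], [-1, 2, 0, 0, 0, 0], [-1, 0, 2, 0, -1, 0], [-1, 0, 0, 2, 0, 0], [0, 0, -1, 0, 2, -1], [0, 0, 0, 0, -1, 2]].
All simple roots have the same length, so the diagram is simply laced. The associated Dynkin diagram is a chain of 4 nodes with a fork of two nodes at one end (D_6), so the type is D_6 (the algebra so(12)).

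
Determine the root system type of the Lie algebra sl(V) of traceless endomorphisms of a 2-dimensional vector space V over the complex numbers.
A1

This is sl(2), which has dimension 2^2 - 1 = 3 and rank 2 - 1 = 1 (a Cartan subalgebra is the diagonal traceless matrices). In the classification of classical Lie algebras, the special linear algebra sl(n+1) has type A_n; here n = 1, so the Dynkin diagram is a chain of 1 nodes with single edges (A_1). Hence the type is A_1.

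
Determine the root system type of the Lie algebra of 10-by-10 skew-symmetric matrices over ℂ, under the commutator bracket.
D_5

This is so(10) with 10 even, which has dimension 10(10-1)/2 = 45 and rank 10/2 = 5. In the classification of classical Lie algebras, the orthogonal algebra so(2n) in an even number of variables has type D_n; here n = 5, so the Dynkin diagram is a chain of 3 nodes with a fork of two nodes at one end (D_5). Hence the type is D_5.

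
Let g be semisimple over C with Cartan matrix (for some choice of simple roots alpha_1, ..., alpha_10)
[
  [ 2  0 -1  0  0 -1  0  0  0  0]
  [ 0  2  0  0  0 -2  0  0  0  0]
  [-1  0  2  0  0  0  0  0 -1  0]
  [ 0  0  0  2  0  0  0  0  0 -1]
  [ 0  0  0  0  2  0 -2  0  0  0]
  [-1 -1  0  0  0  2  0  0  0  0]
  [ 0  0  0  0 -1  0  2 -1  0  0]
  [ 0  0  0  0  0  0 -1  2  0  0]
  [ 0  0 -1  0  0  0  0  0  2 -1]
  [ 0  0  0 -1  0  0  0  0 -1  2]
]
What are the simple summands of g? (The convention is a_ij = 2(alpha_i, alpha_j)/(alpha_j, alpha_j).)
C_3 (sp(6)) + C_7 (sp(14))

The diagram associated to this matrix has two connected components: the simple roots {alpha_5, alpha_7, alpha_8} form a chain of 3 nodes with a double edge at one end; the terminal node there is the unique long simple root (C_3), and {alpha_1, alpha_2, alpha_3, alpha_4, alpha_6, alpha_9, alpha_10} form a chain of 7 nodes with a double edge at one end; the terminal node there is the unique long simple root (C_7). A semisimple Lie algebra decomposes uniquely as the direct sum of simple ideals, one per connected component of its Dynkin diagram, so g ≅ C_3 ⊕ C_7 (dimension 21 + 105 = 126).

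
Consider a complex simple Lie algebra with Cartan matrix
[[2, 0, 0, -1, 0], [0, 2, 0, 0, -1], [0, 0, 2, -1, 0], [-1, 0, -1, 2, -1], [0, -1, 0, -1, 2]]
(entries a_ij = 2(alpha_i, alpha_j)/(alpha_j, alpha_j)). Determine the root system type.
The matrix has rank 5 with 2's on the diagonal. Reading the off-diagonal entries as Dynkin edges (a single edge where a_ij = a_ji = -1; a double or triple edge where a_ij * a_ji = 2 or 3), the diagram is a chain of 3 nodes with a fork of two nodes at one end (D_5). One simple-root ordering that puts it in standard form is (alpha_2, alpha_5, alpha_4, alpha_1, alpha_3). So the algebra is type D_5, i.e. so(10).

type D_5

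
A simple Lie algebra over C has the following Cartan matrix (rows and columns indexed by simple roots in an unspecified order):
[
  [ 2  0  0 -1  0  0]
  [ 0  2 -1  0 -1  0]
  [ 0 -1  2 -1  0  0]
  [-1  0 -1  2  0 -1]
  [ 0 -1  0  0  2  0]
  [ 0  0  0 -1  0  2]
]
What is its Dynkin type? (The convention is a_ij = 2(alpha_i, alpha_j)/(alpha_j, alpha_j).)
D_6

The matrix has rank 6 with 2's on the diagonal. Reading the off-diagonal entries as Dynkin edges (a single edge where a_ij = a_ji = -1; a double or triple edge where a_ij * a_ji = 2 or 3), the diagram is a chain of 4 nodes with a fork of two nodes at one end (D_6). One simple-root ordering that puts it in standard form is (alpha_5, alpha_2, alpha_3, alpha_4, alpha_6, alpha_1). So the algebra is type D_6, i.e. so(12).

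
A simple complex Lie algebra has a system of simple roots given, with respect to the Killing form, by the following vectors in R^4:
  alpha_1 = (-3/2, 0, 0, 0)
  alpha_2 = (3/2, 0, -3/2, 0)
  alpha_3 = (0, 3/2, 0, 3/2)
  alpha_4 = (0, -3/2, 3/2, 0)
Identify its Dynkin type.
B4

Compute the Cartan integers a_ij = 2(alpha_i, alpha_j)/(alpha_j, alpha_j); the resulting 4x4 Cartan matrix is
[[2, -1, 0, 0], [-2, 2, 0, -1], [0, 0, 2, -1], [0, -1, -1, 2]].
The roots have two lengths (squared-length ratio 2:1); the short ones are alpha_{1}. The associated Dynkin diagram is a chain of 4 nodes with a double edge at one end; the terminal node there is the unique short simple root (B_4), so the type is B_4 (the algebra so(9)).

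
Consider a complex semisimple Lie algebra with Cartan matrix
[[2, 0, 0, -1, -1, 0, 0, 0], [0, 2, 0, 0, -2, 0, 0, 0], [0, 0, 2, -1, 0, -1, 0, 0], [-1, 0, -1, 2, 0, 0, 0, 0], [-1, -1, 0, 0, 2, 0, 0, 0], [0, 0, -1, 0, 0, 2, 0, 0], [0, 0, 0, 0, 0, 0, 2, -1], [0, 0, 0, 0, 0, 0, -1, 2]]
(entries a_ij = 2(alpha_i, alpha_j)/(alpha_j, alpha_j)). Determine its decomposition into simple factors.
A2 ⊕ C6

The diagram associated to this matrix has two connected components: the simple roots {alpha_7, alpha_8} form a chain of 2 nodes with single edges (A_2), and {alpha_1, alpha_2, alpha_3, alpha_4, alpha_5, alpha_6} form a chain of 6 nodes with a double edge at one end; the terminal node there is the unique long simple root (C_6). A semisimple Lie algebra decomposes uniquely as the direct sum of simple ideals, one per connected component of its Dynkin diagram, so g ≅ A_2 ⊕ C_6 (dimension 8 + 78 = 86).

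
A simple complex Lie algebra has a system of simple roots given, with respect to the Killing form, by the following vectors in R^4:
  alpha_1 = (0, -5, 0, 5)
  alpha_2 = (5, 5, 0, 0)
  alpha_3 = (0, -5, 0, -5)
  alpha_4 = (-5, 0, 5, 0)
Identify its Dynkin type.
Compute the Cartan integers a_ij = 2(alpha_i, alpha_j)/(alpha_j, alpha_j); the resulting 4x4 Cartan matrix is
[[2, -1, 0, 0], [-1, 2, -1, -1], [0, -1, 2, 0], [0, -1, 0, 2]].
All simple roots have the same length, so the diagram is simply laced. The associated Dynkin diagram is a chain of 2 nodes with a fork of two nodes at one end (D_4), so the type is D_4 (the algebra so(8)).

D4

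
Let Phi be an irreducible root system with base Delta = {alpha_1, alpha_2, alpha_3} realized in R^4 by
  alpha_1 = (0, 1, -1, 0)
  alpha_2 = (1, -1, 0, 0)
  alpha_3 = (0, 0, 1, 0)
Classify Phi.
B3

Compute the Cartan integers a_ij = 2(alpha_i, alpha_j)/(alpha_j, alpha_j); the resulting 3x3 Cartan matrix is
[[2, -1, -2], [-1, 2, 0], [-1, 0, 2]].
The roots have two lengths (squared-length ratio 2:1); the short ones are alpha_{3}. The associated Dynkin diagram is a chain of 3 nodes with a double edge at one end; the terminal node there is the unique short simple root (B_3), so the type is B_3 (the algebra so(7)).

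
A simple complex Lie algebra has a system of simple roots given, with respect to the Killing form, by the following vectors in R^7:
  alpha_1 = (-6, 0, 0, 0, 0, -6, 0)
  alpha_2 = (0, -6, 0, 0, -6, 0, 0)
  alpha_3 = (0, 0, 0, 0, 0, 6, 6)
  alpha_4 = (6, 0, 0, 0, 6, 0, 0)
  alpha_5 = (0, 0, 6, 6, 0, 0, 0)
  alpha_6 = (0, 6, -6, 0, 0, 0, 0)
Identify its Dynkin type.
A6

Compute the Cartan integers a_ij = 2(alpha_i, alpha_j)/(alpha_j, alpha_j); the resulting 6x6 Cartan matrix is
[[2, 0, -1, -1, 0, 0], [0, 2, 0, -1, 0, -1], [-1, 0, 2, 0, 0, 0], [-1, -1, 0, 2, 0, 0], [0, 0, 0, 0, 2, -1], [0, -1, 0, 0, -1, 2]].
All simple roots have the same length, so the diagram is simply laced. The associated Dynkin diagram is a chain of 6 nodes with single edges (A_6), so the type is A_6 (the algebra sl(7)).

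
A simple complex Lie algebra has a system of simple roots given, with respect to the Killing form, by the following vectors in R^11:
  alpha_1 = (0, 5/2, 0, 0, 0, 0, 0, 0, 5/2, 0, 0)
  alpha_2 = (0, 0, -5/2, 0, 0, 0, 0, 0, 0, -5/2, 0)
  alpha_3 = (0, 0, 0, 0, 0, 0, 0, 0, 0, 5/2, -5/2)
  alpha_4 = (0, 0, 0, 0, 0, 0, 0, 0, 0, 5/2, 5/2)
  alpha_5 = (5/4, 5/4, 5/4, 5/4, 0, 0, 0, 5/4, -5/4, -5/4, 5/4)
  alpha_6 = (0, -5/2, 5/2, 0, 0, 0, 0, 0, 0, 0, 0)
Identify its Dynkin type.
E6

Compute the Cartan integers a_ij = 2(alpha_i, alpha_j)/(alpha_j, alpha_j); the resulting 6x6 Cartan matrix is
[[2, 0, 0, 0, 0, -1], [0, 2, -1, -1, 0, -1], [0, -1, 2, 0, -1, 0], [0, -1, 0, 2, 0, 0], [0, 0, -1, 0, 2, 0], [-1, -1, 0, 0, 0, 2]].
All simple roots have the same length, so the diagram is simply laced. The associated Dynkin diagram is a chain of 5 nodes with one extra node attached to the third node from one end (E_6), so the type is E_6.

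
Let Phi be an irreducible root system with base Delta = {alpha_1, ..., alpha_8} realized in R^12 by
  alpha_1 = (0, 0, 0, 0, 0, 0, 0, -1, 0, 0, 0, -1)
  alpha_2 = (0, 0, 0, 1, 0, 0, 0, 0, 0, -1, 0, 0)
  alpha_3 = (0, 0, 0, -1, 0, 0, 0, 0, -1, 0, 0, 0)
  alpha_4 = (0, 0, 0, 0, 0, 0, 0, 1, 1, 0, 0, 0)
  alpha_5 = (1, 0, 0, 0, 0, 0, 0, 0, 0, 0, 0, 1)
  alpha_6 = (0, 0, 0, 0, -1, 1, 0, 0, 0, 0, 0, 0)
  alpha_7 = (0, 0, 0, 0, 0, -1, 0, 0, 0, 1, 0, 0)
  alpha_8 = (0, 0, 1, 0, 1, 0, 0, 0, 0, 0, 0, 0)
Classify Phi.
Compute the Cartan integers a_ij = 2(alpha_i, alpha_j)/(alpha_j, alpha_j); the resulting 8x8 Cartan matrix is
[[2, 0, 0, -1, -1, 0, 0, 0], [0, 2, -1, 0, 0, 0, -1, 0], [0, -1, 2, -1, 0, 0, 0, 0], [-1, 0, -1, 2, 0, 0, 0, 0], [-1, 0, 0, 0, 2, 0, 0, 0], [0, 0, 0, 0, 0, 2, -1, -1], [0, -1, 0, 0, 0, -1, 2, 0], [0, 0, 0, 0, 0, -1, 0, 2]].
All simple roots have the same length, so the diagram is simply laced. The associated Dynkin diagram is a chain of 8 nodes with single edges (A_8), so the type is A_8 (the algebra sl(9)).

type A_8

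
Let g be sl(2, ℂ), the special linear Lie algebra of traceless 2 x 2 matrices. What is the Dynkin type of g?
This is sl(2), which has dimension 2^2 - 1 = 3 and rank 2 - 1 = 1 (a Cartan subalgebra is the diagonal traceless matrices). In the classification of classical Lie algebras, the special linear algebra sl(n+1) has type A_n; here n = 1, so the Dynkin diagram is a chain of 1 nodes with single edges (A_1). Hence the type is A_1.

A1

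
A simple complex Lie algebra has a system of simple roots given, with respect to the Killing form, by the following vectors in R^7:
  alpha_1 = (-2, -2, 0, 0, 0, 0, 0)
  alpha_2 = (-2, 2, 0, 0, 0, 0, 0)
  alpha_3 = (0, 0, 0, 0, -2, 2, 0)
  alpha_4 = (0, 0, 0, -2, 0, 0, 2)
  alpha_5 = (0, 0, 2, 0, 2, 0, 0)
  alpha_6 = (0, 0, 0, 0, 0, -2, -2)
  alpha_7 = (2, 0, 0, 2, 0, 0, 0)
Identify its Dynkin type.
D7

Compute the Cartan integers a_ij = 2(alpha_i, alpha_j)/(alpha_j, alpha_j); the resulting 7x7 Cartan matrix is
[[2, 0, 0, 0, 0, 0, -1], [0, 2, 0, 0, 0, 0, -1], [0, 0, 2, 0, -1, -1, 0], [0, 0, 0, 2, 0, -1, -1], [0, 0, -1, 0, 2, 0, 0], [0, 0, -1, -1, 0, 2, 0], [-1, -1, 0, -1, 0, 0, 2]].
All simple roots have the same length, so the diagram is simply laced. The associated Dynkin diagram is a chain of 5 nodes with a fork of two nodes at one end (D_7), so the type is D_7 (the algebra so(14)).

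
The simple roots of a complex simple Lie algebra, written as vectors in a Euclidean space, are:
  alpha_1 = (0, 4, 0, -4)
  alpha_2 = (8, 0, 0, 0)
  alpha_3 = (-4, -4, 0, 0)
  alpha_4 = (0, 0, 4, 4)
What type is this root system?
C_4 (sp(8))

Compute the Cartan integers a_ij = 2(alpha_i, alpha_j)/(alpha_j, alpha_j); the resulting 4x4 Cartan matrix is
[[2, 0, -1, -1], [0, 2, -2, 0], [-1, -1, 2, 0], [-1, 0, 0, 2]].
The roots have two lengths (squared-length ratio 2:1); the short ones are alpha_{1,3,4}. The associated Dynkin diagram is a chain of 4 nodes with a double edge at one end; the terminal node there is the unique long simple root (C_4), so the type is C_4 (the algebra sp(8)).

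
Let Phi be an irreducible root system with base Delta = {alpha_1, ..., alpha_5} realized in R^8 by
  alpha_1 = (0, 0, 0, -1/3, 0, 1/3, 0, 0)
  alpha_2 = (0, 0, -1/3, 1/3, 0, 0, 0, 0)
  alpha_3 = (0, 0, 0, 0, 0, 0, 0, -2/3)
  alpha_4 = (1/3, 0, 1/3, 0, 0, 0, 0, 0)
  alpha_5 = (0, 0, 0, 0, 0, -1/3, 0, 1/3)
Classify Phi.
type C_5

Compute the Cartan integers a_ij = 2(alpha_i, alpha_j)/(alpha_j, alpha_j); the resulting 5x5 Cartan matrix is
[[2, -1, 0, 0, -1], [-1, 2, 0, -1, 0], [0, 0, 2, 0, -2], [0, -1, 0, 2, 0], [-1, 0, -1, 0, 2]].
The roots have two lengths (squared-length ratio 2:1); the short ones are alpha_{1,2,4,5}. The associated Dynkin diagram is a chain of 5 nodes with a double edge at one end; the terminal node there is the unique long simple root (C_5), so the type is C_5 (the algebra sp(10)).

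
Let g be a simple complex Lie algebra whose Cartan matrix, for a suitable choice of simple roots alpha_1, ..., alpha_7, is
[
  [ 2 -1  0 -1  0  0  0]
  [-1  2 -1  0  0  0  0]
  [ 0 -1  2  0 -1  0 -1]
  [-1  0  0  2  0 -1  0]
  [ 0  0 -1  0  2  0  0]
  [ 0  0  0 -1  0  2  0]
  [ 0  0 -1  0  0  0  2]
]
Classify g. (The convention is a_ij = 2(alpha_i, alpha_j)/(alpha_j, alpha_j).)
The matrix has rank 7 with 2's on the diagonal. Reading the off-diagonal entries as Dynkin edges (a single edge where a_ij = a_ji = -1; a double or triple edge where a_ij * a_ji = 2 or 3), the diagram is a chain of 5 nodes with a fork of two nodes at one end (D_7). One simple-root ordering that puts it in standard form is (alpha_6, alpha_4, alpha_1, alpha_2, alpha_3, alpha_5, alpha_7). So the algebra is type D_7, i.e. so(14).

D7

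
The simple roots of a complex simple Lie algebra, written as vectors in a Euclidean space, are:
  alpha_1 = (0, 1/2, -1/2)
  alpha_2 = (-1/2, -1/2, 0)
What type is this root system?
Compute the Cartan integers a_ij = 2(alpha_i, alpha_j)/(alpha_j, alpha_j); the resulting 2x2 Cartan matrix is
[[2, -1], [-1, 2]].
All simple roots have the same length, so the diagram is simply laced. The associated Dynkin diagram is a chain of 2 nodes with single edges (A_2), so the type is A_2 (the algebra sl(3)).

type A_2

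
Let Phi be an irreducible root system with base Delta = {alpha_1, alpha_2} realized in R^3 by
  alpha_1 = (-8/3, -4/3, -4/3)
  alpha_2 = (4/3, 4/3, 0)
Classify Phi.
Compute the Cartan integers a_ij = 2(alpha_i, alpha_j)/(alpha_j, alpha_j); the resulting 2x2 Cartan matrix is
[[2, -3], [-1, 2]].
The roots have two lengths (squared-length ratio 3:1); the short ones are alpha_{2}. The associated Dynkin diagram is two nodes joined by a triple edge (G_2), so the type is G_2.

type G_2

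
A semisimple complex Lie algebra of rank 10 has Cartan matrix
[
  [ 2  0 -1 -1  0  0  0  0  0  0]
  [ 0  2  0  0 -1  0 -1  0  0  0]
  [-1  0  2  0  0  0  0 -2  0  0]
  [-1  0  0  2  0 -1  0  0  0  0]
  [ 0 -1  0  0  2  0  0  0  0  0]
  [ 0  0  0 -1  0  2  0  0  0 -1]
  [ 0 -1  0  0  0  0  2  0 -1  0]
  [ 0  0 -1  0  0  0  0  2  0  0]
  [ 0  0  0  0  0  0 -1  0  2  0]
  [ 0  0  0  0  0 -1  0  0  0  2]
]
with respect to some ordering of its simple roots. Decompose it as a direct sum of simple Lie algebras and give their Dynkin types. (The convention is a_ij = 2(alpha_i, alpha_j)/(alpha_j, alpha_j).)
The diagram associated to this matrix has two connected components: the simple roots {alpha_2, alpha_5, alpha_7, alpha_9} form a chain of 4 nodes with single edges (A_4), and {alpha_1, alpha_3, alpha_4, alpha_6, alpha_8, alpha_10} form a chain of 6 nodes with a double edge at one end; the terminal node there is the unique short simple root (B_6). A semisimple Lie algebra decomposes uniquely as the direct sum of simple ideals, one per connected component of its Dynkin diagram, so g ≅ A_4 ⊕ B_6 (dimension 24 + 78 = 102).

A_4 + B_6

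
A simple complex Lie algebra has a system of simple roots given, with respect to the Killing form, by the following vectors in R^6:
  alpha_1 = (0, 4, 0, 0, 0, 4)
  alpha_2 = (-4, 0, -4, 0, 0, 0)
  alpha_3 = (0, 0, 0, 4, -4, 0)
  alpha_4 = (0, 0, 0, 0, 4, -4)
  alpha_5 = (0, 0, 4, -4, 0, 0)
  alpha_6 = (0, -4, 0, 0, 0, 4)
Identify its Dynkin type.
D6

Compute the Cartan integers a_ij = 2(alpha_i, alpha_j)/(alpha_j, alpha_j); the resulting 6x6 Cartan matrix is
[[2, 0, 0, -1, 0, 0], [0, 2, 0, 0, -1, 0], [0, 0, 2, -1, -1, 0], [-1, 0, -1, 2, 0, -1], [0, -1, -1, 0, 2, 0], [0, 0, 0, -1, 0, 2]].
All simple roots have the same length, so the diagram is simply laced. The associated Dynkin diagram is a chain of 4 nodes with a fork of two nodes at one end (D_6), so the type is D_6 (the algebra so(12)).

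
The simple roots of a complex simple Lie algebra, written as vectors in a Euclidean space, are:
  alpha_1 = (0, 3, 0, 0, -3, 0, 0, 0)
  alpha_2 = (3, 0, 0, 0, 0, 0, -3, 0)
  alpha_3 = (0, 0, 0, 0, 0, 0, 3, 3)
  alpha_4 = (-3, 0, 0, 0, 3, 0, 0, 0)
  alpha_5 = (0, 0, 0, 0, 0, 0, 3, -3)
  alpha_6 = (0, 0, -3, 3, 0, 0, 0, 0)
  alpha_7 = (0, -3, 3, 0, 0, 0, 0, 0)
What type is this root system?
type D_7

Compute the Cartan integers a_ij = 2(alpha_i, alpha_j)/(alpha_j, alpha_j); the resulting 7x7 Cartan matrix is
[[2, 0, 0, -1, 0, 0, -1], [0, 2, -1, -1, -1, 0, 0], [0, -1, 2, 0, 0, 0, 0], [-1, -1, 0, 2, 0, 0, 0], [0, -1, 0, 0, 2, 0, 0], [0, 0, 0, 0, 0, 2, -1], [-1, 0, 0, 0, 0, -1, 2]].
All simple roots have the same length, so the diagram is simply laced. The associated Dynkin diagram is a chain of 5 nodes with a fork of two nodes at one end (D_7), so the type is D_7 (the algebra so(14)).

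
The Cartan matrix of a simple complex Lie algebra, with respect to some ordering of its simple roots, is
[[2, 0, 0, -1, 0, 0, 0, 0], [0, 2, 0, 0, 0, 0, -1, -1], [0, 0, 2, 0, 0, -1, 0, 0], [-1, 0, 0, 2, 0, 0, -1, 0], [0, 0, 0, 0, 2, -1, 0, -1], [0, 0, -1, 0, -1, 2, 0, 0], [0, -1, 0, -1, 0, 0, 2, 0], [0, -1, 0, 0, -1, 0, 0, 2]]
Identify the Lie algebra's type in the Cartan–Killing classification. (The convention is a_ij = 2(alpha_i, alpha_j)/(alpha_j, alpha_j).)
A_8 (sl(9))

The matrix has rank 8 with 2's on the diagonal. Reading the off-diagonal entries as Dynkin edges (a single edge where a_ij = a_ji = -1; a double or triple edge where a_ij * a_ji = 2 or 3), the diagram is a chain of 8 nodes with single edges (A_8). One simple-root ordering that puts it in standard form is (alpha_3, alpha_6, alpha_5, alpha_8, alpha_2, alpha_7, alpha_4, alpha_1). So the algebra is type A_8, i.e. sl(9).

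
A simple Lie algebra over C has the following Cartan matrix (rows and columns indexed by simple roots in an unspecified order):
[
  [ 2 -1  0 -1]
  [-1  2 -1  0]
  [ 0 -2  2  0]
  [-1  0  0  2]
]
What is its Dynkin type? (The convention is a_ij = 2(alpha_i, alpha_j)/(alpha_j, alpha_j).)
C4

The matrix has rank 4 with 2's on the diagonal. Reading the off-diagonal entries as Dynkin edges (a single edge where a_ij = a_ji = -1; a double or triple edge where a_ij * a_ji = 2 or 3), the diagram is a chain of 4 nodes with a double edge at one end; the terminal node there is the unique long simple root (C_4). One simple-root ordering that puts it in standard form is (alpha_4, alpha_1, alpha_2, alpha_3). So the algebra is type C_4, i.e. sp(8).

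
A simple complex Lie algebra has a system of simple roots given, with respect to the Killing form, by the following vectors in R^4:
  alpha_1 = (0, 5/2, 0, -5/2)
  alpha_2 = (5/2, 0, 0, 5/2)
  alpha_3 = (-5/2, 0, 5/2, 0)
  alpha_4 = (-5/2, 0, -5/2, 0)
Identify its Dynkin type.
D4

Compute the Cartan integers a_ij = 2(alpha_i, alpha_j)/(alpha_j, alpha_j); the resulting 4x4 Cartan matrix is
[[2, -1, 0, 0], [-1, 2, -1, -1], [0, -1, 2, 0], [0, -1, 0, 2]].
All simple roots have the same length, so the diagram is simply laced. The associated Dynkin diagram is a chain of 2 nodes with a fork of two nodes at one end (D_4), so the type is D_4 (the algebra so(8)).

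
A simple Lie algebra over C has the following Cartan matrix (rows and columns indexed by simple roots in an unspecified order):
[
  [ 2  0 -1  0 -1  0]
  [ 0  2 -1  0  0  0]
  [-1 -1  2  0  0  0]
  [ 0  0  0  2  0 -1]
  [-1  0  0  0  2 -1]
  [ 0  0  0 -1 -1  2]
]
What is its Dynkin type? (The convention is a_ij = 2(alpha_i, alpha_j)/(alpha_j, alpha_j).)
A_6 (sl(7))

The matrix has rank 6 with 2's on the diagonal. Reading the off-diagonal entries as Dynkin edges (a single edge where a_ij = a_ji = -1; a double or triple edge where a_ij * a_ji = 2 or 3), the diagram is a chain of 6 nodes with single edges (A_6). One simple-root ordering that puts it in standard form is (alpha_4, alpha_6, alpha_5, alpha_1, alpha_3, alpha_2). So the algebra is type A_6, i.e. sl(7).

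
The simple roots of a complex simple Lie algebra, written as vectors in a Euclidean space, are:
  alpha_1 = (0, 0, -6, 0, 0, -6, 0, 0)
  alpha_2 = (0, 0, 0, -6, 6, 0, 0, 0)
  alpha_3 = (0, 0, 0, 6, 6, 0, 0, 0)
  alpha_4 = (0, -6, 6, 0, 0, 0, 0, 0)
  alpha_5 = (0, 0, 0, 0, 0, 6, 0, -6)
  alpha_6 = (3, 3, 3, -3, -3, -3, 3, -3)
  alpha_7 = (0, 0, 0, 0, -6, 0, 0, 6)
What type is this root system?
type E_7

Compute the Cartan integers a_ij = 2(alpha_i, alpha_j)/(alpha_j, alpha_j); the resulting 7x7 Cartan matrix is
[[2, 0, 0, -1, -1, 0, 0], [0, 2, 0, 0, 0, 0, -1], [0, 0, 2, 0, 0, -1, -1], [-1, 0, 0, 2, 0, 0, 0], [-1, 0, 0, 0, 2, 0, -1], [0, 0, -1, 0, 0, 2, 0], [0, -1, -1, 0, -1, 0, 2]].
All simple roots have the same length, so the diagram is simply laced. The associated Dynkin diagram is a chain of 6 nodes with one extra node attached to the third node from one end (E_7), so the type is E_7.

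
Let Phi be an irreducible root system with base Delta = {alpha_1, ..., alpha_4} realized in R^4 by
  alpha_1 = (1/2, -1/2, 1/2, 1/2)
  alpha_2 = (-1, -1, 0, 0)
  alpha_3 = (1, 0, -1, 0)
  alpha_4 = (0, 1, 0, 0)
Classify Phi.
Compute the Cartan integers a_ij = 2(alpha_i, alpha_j)/(alpha_j, alpha_j); the resulting 4x4 Cartan matrix is
[[2, 0, 0, -1], [0, 2, -1, -2], [0, -1, 2, 0], [-1, -1, 0, 2]].
The roots have two lengths (squared-length ratio 2:1); the short ones are alpha_{1,4}. The associated Dynkin diagram is a chain of 4 nodes with a double edge between the middle two (F_4), so the type is F_4.

F_4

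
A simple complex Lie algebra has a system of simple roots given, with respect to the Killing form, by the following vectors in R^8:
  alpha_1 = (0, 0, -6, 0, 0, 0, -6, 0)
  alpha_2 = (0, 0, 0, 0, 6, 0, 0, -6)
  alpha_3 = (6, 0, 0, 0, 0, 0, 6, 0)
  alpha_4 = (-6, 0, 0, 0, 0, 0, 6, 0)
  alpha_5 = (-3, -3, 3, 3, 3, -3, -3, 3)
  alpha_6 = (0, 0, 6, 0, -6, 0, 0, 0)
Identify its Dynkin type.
E_6

Compute the Cartan integers a_ij = 2(alpha_i, alpha_j)/(alpha_j, alpha_j); the resulting 6x6 Cartan matrix is
[[2, 0, -1, -1, 0, -1], [0, 2, 0, 0, 0, -1], [-1, 0, 2, 0, -1, 0], [-1, 0, 0, 2, 0, 0], [0, 0, -1, 0, 2, 0], [-1, -1, 0, 0, 0, 2]].
All simple roots have the same length, so the diagram is simply laced. The associated Dynkin diagram is a chain of 5 nodes with one extra node attached to the third node from one end (E_6), so the type is E_6.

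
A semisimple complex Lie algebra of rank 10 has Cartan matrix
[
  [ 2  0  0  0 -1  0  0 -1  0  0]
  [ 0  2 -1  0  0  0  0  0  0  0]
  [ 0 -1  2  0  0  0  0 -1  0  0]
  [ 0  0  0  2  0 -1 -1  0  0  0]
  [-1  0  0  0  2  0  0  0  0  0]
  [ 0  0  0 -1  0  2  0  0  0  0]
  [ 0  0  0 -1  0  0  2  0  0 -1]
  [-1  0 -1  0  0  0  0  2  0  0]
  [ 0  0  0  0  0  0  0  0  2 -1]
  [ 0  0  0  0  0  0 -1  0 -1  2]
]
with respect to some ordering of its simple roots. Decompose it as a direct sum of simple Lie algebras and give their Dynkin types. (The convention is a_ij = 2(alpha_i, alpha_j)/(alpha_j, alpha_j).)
A_5 (sl(6)) + A_5 (sl(6))

The diagram associated to this matrix has two connected components: the simple roots {alpha_1, alpha_2, alpha_3, alpha_5, alpha_8} form a chain of 5 nodes with single edges (A_5), and {alpha_4, alpha_6, alpha_7, alpha_9, alpha_10} form a chain of 5 nodes with single edges (A_5). A semisimple Lie algebra decomposes uniquely as the direct sum of simple ideals, one per connected component of its Dynkin diagram, so g ≅ A_5 ⊕ A_5 (dimension 35 + 35 = 70).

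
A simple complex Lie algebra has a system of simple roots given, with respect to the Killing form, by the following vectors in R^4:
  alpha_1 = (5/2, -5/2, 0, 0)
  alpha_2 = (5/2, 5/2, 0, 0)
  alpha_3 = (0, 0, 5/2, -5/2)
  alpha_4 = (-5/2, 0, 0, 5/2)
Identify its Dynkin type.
Compute the Cartan integers a_ij = 2(alpha_i, alpha_j)/(alpha_j, alpha_j); the resulting 4x4 Cartan matrix is
[[2, 0, 0, -1], [0, 2, 0, -1], [0, 0, 2, -1], [-1, -1, -1, 2]].
All simple roots have the same length, so the diagram is simply laced. The associated Dynkin diagram is a chain of 2 nodes with a fork of two nodes at one end (D_4), so the type is D_4 (the algebra so(8)).

D_4 (so(8))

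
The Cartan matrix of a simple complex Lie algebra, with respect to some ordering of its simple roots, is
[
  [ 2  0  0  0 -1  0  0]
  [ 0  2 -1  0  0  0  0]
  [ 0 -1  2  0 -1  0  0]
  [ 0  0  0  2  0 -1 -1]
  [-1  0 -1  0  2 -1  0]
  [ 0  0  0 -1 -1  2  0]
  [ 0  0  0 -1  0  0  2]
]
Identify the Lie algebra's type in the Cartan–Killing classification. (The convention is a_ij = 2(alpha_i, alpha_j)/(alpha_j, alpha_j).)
The matrix has rank 7 with 2's on the diagonal. Reading the off-diagonal entries as Dynkin edges (a single edge where a_ij = a_ji = -1; a double or triple edge where a_ij * a_ji = 2 or 3), the diagram is a chain of 6 nodes with one extra node attached to the third node from one end (E_7). One simple-root ordering that puts it in standard form is (alpha_2, alpha_1, alpha_3, alpha_5, alpha_6, alpha_4, alpha_7). So the algebra is type E_7.

type E_7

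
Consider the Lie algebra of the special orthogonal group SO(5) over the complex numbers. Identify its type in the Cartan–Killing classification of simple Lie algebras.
This is so(5) with 5 odd, which has dimension 5(5-1)/2 = 10 and rank (5-1)/2 = 2. In the classification of classical Lie algebras, the orthogonal algebra so(2n+1) in an odd number of variables has type B_n; here n = 2, so the Dynkin diagram is a chain of 2 nodes with a double edge at one end; the terminal node there is the unique short simple root (B_2). Hence the type is B_2.

B_2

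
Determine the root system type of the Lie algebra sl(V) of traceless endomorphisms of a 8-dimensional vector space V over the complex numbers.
A7

This is sl(8), which has dimension 8^2 - 1 = 63 and rank 8 - 1 = 7 (a Cartan subalgebra is the diagonal traceless matrices). In the classification of classical Lie algebras, the special linear algebra sl(n+1) has type A_n; here n = 7, so the Dynkin diagram is a chain of 7 nodes with single edges (A_7). Hence the type is A_7.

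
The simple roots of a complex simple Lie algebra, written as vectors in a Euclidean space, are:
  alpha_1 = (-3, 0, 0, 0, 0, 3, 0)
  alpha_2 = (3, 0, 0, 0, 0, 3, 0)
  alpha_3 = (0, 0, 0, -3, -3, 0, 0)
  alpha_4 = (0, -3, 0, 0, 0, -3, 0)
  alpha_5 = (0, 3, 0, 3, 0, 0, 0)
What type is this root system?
Compute the Cartan integers a_ij = 2(alpha_i, alpha_j)/(alpha_j, alpha_j); the resulting 5x5 Cartan matrix is
[[2, 0, 0, -1, 0], [0, 2, 0, -1, 0], [0, 0, 2, 0, -1], [-1, -1, 0, 2, -1], [0, 0, -1, -1, 2]].
All simple roots have the same length, so the diagram is simply laced. The associated Dynkin diagram is a chain of 3 nodes with a fork of two nodes at one end (D_5), so the type is D_5 (the algebra so(10)).

type D_5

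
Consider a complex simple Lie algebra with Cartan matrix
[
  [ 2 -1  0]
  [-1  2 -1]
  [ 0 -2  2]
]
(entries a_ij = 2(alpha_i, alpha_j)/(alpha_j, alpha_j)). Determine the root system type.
The matrix has rank 3 with 2's on the diagonal. Reading the off-diagonal entries as Dynkin edges (a single edge where a_ij = a_ji = -1; a double or triple edge where a_ij * a_ji = 2 or 3), the diagram is a chain of 3 nodes with a double edge at one end; the terminal node there is the unique long simple root (C_3). One simple-root ordering that puts it in standard form is (alpha_1, alpha_2, alpha_3). So the algebra is type C_3, i.e. sp(6).

C_3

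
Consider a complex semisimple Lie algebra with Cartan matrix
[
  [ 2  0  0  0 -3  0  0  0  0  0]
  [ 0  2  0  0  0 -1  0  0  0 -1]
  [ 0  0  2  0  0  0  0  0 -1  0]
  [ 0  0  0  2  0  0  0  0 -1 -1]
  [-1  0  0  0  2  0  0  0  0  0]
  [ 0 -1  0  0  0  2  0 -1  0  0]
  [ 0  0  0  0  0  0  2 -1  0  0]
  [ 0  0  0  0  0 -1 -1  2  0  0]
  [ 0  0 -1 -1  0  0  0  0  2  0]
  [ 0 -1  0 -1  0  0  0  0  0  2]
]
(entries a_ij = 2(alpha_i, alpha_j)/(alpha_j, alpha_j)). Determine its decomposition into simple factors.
The diagram associated to this matrix has two connected components: the simple roots {alpha_2, alpha_3, alpha_4, alpha_6, alpha_7, alpha_8, alpha_9, alpha_10} form a chain of 8 nodes with single edges (A_8), and {alpha_1, alpha_5} form two nodes joined by a triple edge (G_2). A semisimple Lie algebra decomposes uniquely as the direct sum of simple ideals, one per connected component of its Dynkin diagram, so g ≅ A_8 ⊕ G_2 (dimension 80 + 14 = 94).

A_8 ⊕ G_2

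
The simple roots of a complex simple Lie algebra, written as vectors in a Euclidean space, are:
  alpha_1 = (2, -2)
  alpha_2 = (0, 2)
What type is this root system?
Compute the Cartan integers a_ij = 2(alpha_i, alpha_j)/(alpha_j, alpha_j); the resulting 2x2 Cartan matrix is
[[2, -2], [-1, 2]].
The roots have two lengths (squared-length ratio 2:1); the short ones are alpha_{2}. The associated Dynkin diagram is a chain of 2 nodes with a double edge at one end; the terminal node there is the unique short simple root (B_2), so the type is B_2 (the algebra so(5)).

B2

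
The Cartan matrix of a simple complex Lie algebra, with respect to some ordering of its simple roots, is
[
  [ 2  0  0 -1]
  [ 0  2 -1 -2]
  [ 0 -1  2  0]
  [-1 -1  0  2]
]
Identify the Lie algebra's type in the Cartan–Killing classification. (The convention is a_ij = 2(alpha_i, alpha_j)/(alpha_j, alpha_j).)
F_4

The matrix has rank 4 with 2's on the diagonal. Reading the off-diagonal entries as Dynkin edges (a single edge where a_ij = a_ji = -1; a double or triple edge where a_ij * a_ji = 2 or 3), the diagram is a chain of 4 nodes with a double edge between the middle two (F_4). One simple-root ordering that puts it in standard form is (alpha_3, alpha_2, alpha_4, alpha_1). So the algebra is type F_4.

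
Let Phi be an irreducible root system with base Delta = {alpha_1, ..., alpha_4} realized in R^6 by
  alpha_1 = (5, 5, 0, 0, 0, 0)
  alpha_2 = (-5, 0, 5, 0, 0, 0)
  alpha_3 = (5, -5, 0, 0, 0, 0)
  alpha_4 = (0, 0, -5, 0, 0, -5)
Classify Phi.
Compute the Cartan integers a_ij = 2(alpha_i, alpha_j)/(alpha_j, alpha_j); the resulting 4x4 Cartan matrix is
[[2, -1, 0, 0], [-1, 2, -1, -1], [0, -1, 2, 0], [0, -1, 0, 2]].
All simple roots have the same length, so the diagram is simply laced. The associated Dynkin diagram is a chain of 2 nodes with a fork of two nodes at one end (D_4), so the type is D_4 (the algebra so(8)).

D4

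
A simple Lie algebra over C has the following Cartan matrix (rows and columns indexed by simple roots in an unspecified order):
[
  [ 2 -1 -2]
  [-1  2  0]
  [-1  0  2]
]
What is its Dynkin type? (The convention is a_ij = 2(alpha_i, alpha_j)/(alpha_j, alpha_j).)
The matrix has rank 3 with 2's on the diagonal. Reading the off-diagonal entries as Dynkin edges (a single edge where a_ij = a_ji = -1; a double or triple edge where a_ij * a_ji = 2 or 3), the diagram is a chain of 3 nodes with a double edge at one end; the terminal node there is the unique short simple root (B_3). One simple-root ordering that puts it in standard form is (alpha_2, alpha_1, alpha_3). So the algebra is type B_3, i.e. so(7).

B_3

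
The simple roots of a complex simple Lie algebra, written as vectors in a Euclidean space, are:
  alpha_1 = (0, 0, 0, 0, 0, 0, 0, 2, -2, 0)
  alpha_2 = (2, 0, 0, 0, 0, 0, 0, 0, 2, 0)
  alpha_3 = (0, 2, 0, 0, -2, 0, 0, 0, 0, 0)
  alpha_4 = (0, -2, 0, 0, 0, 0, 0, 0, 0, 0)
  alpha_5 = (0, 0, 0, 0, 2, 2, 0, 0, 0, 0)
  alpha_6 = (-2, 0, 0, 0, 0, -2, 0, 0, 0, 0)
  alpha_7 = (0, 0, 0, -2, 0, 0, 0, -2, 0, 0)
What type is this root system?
B_7

Compute the Cartan integers a_ij = 2(alpha_i, alpha_j)/(alpha_j, alpha_j); the resulting 7x7 Cartan matrix is
[[2, -1, 0, 0, 0, 0, -1], [-1, 2, 0, 0, 0, -1, 0], [0, 0, 2, -2, -1, 0, 0], [0, 0, -1, 2, 0, 0, 0], [0, 0, -1, 0, 2, -1, 0], [0, -1, 0, 0, -1, 2, 0], [-1, 0, 0, 0, 0, 0, 2]].
The roots have two lengths (squared-length ratio 2:1); the short ones are alpha_{4}. The associated Dynkin diagram is a chain of 7 nodes with a double edge at one end; the terminal node there is the unique short simple root (B_7), so the type is B_7 (the algebra so(15)).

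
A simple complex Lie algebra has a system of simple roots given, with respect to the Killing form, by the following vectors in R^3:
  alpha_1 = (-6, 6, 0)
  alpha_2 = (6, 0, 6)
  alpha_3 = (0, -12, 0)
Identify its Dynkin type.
Compute the Cartan integers a_ij = 2(alpha_i, alpha_j)/(alpha_j, alpha_j); the resulting 3x3 Cartan matrix is
[[2, -1, -1], [-1, 2, 0], [-2, 0, 2]].
The roots have two lengths (squared-length ratio 2:1); the short ones are alpha_{1,2}. The associated Dynkin diagram is a chain of 3 nodes with a double edge at one end; the terminal node there is the unique long simple root (C_3), so the type is C_3 (the algebra sp(6)).

type C_3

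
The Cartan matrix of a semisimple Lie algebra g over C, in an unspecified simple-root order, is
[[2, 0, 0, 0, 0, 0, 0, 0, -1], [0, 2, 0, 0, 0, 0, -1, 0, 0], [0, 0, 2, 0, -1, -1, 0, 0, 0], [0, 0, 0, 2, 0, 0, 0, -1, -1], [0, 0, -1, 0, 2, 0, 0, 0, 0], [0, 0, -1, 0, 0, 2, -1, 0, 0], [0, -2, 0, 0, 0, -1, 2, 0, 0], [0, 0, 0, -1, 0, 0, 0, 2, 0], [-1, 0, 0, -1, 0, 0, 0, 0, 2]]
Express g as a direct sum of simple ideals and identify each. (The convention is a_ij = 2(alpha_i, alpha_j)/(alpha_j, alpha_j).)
A_4 (sl(5)) + B_5 (so(11))

The diagram associated to this matrix has two connected components: the simple roots {alpha_1, alpha_4, alpha_8, alpha_9} form a chain of 4 nodes with single edges (A_4), and {alpha_2, alpha_3, alpha_5, alpha_6, alpha_7} form a chain of 5 nodes with a double edge at one end; the terminal node there is the unique short simple root (B_5). A semisimple Lie algebra decomposes uniquely as the direct sum of simple ideals, one per connected component of its Dynkin diagram, so g ≅ A_4 ⊕ B_5 (dimension 24 + 55 = 79).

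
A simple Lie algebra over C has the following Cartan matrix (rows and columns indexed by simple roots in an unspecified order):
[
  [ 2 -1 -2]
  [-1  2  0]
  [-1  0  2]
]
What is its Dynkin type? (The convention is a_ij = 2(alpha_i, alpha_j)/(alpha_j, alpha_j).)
B3

The matrix has rank 3 with 2's on the diagonal. Reading the off-diagonal entries as Dynkin edges (a single edge where a_ij = a_ji = -1; a double or triple edge where a_ij * a_ji = 2 or 3), the diagram is a chain of 3 nodes with a double edge at one end; the terminal node there is the unique short simple root (B_3). One simple-root ordering that puts it in standard form is (alpha_2, alpha_1, alpha_3). So the algebra is type B_3, i.e. so(7).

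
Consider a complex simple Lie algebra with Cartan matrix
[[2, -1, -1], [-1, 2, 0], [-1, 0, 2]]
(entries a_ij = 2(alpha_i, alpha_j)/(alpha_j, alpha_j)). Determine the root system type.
A3

The matrix has rank 3 with 2's on the diagonal. Reading the off-diagonal entries as Dynkin edges (a single edge where a_ij = a_ji = -1; a double or triple edge where a_ij * a_ji = 2 or 3), the diagram is a chain of 3 nodes with single edges (A_3). One simple-root ordering that puts it in standard form is (alpha_3, alpha_1, alpha_2). So the algebra is type A_3, i.e. sl(4).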